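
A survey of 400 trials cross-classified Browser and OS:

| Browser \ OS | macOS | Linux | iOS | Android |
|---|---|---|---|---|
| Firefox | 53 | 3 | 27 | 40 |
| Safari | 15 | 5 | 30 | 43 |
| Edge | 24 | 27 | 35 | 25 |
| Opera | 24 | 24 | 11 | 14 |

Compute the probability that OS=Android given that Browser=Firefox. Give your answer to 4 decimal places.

0.3252

Total with Browser=Firefox: 53 + 3 + 27 + 40 = 123.
P(OS=Android | Browser=Firefox) = 40/123 = 0.3252.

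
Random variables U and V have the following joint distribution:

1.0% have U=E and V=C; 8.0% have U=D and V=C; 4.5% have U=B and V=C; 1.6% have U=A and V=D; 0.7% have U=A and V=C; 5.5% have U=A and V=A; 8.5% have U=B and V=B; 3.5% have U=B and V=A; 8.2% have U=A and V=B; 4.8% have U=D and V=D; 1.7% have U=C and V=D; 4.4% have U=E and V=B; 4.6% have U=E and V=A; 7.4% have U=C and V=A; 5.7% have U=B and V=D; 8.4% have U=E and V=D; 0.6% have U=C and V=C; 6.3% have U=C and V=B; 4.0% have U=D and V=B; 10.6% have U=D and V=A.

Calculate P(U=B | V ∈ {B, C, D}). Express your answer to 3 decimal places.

P(V=B) = 0.082 + 0.085 + 0.063 + 0.040 + 0.044 = 0.314.
P(V=C) = 0.007 + 0.045 + 0.006 + 0.080 + 0.010 = 0.148.
P(V=D) = 0.016 + 0.057 + 0.017 + 0.048 + 0.084 = 0.222.
P(V ∈ {B, C, D}) = 0.314 + 0.148 + 0.222 = 0.684; P(U=B, V ∈ {B, C, D}) = 0.085 + 0.045 + 0.057 = 0.187.
P(U=B | V ∈ {B, C, D}) = 0.187/0.684 = 0.273.

0.273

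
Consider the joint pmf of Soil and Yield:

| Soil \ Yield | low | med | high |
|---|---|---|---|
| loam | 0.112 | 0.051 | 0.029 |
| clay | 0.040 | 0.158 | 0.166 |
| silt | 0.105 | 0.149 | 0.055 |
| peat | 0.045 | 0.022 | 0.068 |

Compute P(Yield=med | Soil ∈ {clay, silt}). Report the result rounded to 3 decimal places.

0.456

P(Soil=clay) = 0.040 + 0.158 + 0.166 = 0.364.
P(Soil=silt) = 0.105 + 0.149 + 0.055 = 0.309.
P(Soil ∈ {clay, silt}) = 0.364 + 0.309 = 0.673; P(Yield=med, Soil ∈ {clay, silt}) = 0.158 + 0.149 = 0.307.
P(Yield=med | Soil ∈ {clay, silt}) = 0.307/0.673 = 0.456.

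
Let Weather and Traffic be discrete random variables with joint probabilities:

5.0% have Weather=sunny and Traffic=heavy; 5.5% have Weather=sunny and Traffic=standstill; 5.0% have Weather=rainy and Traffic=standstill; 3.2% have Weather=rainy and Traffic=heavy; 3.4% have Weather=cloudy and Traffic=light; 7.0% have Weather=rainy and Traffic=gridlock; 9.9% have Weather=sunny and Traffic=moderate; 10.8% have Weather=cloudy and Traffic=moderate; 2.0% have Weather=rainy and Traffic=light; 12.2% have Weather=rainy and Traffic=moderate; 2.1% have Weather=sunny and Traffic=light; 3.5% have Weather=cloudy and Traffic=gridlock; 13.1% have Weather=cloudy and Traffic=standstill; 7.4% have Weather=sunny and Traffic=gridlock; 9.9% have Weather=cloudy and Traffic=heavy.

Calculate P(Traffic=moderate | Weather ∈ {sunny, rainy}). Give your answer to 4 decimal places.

P(Weather=sunny) = 0.021 + 0.099 + 0.050 + 0.074 + 0.055 = 0.299.
P(Weather=rainy) = 0.020 + 0.122 + 0.032 + 0.070 + 0.050 = 0.294.
P(Weather ∈ {sunny, rainy}) = 0.299 + 0.294 = 0.593; P(Traffic=moderate, Weather ∈ {sunny, rainy}) = 0.099 + 0.122 = 0.221.
P(Traffic=moderate | Weather ∈ {sunny, rainy}) = 0.221/0.593 = 0.3727.

0.3727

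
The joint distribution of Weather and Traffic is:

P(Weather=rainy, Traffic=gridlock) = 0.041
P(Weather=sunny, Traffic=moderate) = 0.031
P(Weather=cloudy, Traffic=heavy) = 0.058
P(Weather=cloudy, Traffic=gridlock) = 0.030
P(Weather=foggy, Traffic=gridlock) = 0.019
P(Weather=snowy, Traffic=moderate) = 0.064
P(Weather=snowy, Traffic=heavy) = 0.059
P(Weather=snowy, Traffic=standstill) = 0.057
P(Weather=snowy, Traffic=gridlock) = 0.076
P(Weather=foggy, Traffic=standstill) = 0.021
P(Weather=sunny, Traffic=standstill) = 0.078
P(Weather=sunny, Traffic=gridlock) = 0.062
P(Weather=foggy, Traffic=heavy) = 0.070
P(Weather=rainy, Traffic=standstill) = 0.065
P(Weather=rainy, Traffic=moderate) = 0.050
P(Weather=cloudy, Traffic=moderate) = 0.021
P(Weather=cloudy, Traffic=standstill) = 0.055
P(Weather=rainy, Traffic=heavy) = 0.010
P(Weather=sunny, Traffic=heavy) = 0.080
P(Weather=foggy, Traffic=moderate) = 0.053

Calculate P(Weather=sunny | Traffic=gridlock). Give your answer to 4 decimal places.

0.2719

P(Traffic=gridlock) = 0.062 + 0.030 + 0.041 + 0.076 + 0.019 = 0.228.
P(Weather=sunny | Traffic=gridlock) = 0.062/0.228 = 0.2719.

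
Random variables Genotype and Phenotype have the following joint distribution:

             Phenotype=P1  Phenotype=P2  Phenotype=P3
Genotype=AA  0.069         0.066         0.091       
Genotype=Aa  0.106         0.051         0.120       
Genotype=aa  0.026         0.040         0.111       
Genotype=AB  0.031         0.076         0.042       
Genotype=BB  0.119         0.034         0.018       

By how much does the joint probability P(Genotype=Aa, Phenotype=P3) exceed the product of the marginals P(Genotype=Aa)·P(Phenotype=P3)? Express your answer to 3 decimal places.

P(Genotype=Aa) = 0.106 + 0.051 + 0.120 = 0.277.
P(Phenotype=P3) = 0.091 + 0.120 + 0.111 + 0.042 + 0.018 = 0.382.
P(Genotype=Aa, Phenotype=P3) − P(Genotype=Aa)P(Phenotype=P3) = 0.120 − 0.277×0.382 = 0.014.

0.014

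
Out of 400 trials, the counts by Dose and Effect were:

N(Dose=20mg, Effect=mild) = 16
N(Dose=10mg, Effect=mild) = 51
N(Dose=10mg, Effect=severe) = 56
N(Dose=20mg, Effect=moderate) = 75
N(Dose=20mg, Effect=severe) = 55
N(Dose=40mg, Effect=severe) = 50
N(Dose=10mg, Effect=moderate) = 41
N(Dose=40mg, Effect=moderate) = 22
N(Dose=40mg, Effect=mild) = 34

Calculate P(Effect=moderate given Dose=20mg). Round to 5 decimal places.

Total with Dose=20mg: 16 + 75 + 55 = 146.
P(Effect=moderate | Dose=20mg) = 75/146 = 0.51370.

0.51370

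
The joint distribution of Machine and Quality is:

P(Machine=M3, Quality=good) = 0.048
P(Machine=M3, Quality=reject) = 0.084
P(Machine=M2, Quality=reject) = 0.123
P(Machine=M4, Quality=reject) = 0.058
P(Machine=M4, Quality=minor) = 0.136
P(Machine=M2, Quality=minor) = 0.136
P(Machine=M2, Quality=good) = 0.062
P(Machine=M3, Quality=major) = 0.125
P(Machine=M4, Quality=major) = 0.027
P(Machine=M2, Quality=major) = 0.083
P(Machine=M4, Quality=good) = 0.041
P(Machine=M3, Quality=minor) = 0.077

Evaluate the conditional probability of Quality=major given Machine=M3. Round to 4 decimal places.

0.3743

P(Machine=M3) = 0.048 + 0.077 + 0.125 + 0.084 = 0.334.
P(Quality=major | Machine=M3) = 0.125/0.334 = 0.3743.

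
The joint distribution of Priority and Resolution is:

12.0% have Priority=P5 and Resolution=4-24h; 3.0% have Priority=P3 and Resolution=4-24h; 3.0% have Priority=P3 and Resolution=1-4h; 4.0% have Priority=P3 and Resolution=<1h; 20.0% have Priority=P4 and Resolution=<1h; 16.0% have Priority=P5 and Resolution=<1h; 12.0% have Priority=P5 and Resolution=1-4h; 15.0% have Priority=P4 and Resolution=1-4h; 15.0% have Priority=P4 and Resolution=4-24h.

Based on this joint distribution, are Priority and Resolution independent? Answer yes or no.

Every cell satisfies P(Priority,Resolution) = P(Priority)·P(Resolution). For instance P(Priority=P5) = 0.400, P(Resolution=4-24h) = 0.300, and 0.400×0.300 = 0.120 matches the joint entry. So Priority and Resolution are independent.

yes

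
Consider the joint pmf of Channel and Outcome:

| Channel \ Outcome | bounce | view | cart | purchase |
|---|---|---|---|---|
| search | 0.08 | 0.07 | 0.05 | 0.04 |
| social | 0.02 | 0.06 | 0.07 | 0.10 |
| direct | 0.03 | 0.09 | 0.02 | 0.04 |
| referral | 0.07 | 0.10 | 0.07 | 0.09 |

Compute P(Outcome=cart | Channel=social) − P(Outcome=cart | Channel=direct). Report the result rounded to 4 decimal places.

0.1689

P(Channel=social) = 0.02 + 0.06 + 0.07 + 0.10 = 0.25; P(Outcome=cart | Channel=social) = 0.07/0.25 = 0.28000.
P(Channel=direct) = 0.03 + 0.09 + 0.02 + 0.04 = 0.18; P(Outcome=cart | Channel=direct) = 0.02/0.18 = 0.11111.
Difference = 0.1689.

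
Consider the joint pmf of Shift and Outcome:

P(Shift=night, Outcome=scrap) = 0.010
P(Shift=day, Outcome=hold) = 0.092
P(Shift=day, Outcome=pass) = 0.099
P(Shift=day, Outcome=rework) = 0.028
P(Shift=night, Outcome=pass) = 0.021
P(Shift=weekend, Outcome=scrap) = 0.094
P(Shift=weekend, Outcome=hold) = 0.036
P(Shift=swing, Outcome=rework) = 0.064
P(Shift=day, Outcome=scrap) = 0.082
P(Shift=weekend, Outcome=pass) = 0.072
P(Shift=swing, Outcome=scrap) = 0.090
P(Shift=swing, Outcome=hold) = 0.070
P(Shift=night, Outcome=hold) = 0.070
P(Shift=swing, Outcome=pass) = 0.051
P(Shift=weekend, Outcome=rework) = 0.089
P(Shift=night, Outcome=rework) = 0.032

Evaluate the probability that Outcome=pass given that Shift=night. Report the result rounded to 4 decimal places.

P(Shift=night) = 0.021 + 0.032 + 0.010 + 0.070 = 0.133.
P(Outcome=pass | Shift=night) = 0.021/0.133 = 0.1579.

0.1579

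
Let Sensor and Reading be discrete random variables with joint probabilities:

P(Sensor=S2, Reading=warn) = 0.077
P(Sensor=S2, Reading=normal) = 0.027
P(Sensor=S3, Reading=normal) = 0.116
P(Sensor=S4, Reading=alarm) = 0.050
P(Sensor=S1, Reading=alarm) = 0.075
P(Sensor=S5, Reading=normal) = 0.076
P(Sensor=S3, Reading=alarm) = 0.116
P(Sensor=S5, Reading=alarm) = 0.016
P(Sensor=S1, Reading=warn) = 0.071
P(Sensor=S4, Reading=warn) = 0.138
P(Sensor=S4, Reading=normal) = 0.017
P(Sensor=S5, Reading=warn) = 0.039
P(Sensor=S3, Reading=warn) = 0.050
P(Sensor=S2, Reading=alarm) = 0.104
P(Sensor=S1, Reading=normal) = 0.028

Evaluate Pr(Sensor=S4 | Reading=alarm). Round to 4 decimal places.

0.1385

P(Reading=alarm) = 0.075 + 0.104 + 0.116 + 0.050 + 0.016 = 0.361.
P(Sensor=S4 | Reading=alarm) = 0.050/0.361 = 0.1385.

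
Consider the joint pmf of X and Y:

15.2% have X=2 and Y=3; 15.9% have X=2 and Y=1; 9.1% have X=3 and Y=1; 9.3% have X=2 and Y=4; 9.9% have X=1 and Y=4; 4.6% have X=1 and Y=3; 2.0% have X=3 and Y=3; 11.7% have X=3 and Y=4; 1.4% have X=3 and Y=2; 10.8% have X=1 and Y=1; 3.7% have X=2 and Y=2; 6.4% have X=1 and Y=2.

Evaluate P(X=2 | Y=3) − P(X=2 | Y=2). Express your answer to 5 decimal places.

0.37551

P(Y=3) = 0.046 + 0.152 + 0.020 = 0.218; P(X=2 | Y=3) = 0.152/0.218 = 0.697248.
P(Y=2) = 0.064 + 0.037 + 0.014 = 0.115; P(X=2 | Y=2) = 0.037/0.115 = 0.321739.
Difference = 0.37551.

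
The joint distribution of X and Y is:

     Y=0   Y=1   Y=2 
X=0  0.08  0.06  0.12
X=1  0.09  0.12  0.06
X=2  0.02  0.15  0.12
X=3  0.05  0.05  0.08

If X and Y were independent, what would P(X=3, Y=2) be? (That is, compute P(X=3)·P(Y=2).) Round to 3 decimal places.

0.068

P(X=3) = 0.05 + 0.05 + 0.08 = 0.18.
P(Y=2) = 0.12 + 0.06 + 0.12 + 0.08 = 0.38.
Product: 0.18 × 0.38 = 0.068.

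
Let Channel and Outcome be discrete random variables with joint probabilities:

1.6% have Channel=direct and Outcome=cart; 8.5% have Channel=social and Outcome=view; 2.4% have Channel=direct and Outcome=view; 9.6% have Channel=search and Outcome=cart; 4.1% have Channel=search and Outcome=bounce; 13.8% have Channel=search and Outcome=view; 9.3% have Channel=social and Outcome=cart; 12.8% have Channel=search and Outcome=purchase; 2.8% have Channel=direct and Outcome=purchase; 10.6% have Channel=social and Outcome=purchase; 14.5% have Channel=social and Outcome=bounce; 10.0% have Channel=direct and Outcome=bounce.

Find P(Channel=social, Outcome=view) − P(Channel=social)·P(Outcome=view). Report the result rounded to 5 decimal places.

P(Channel=social) = 0.145 + 0.085 + 0.093 + 0.106 = 0.429.
P(Outcome=view) = 0.138 + 0.085 + 0.024 = 0.247.
P(Channel=social, Outcome=view) − P(Channel=social)P(Outcome=view) = 0.085 − 0.429×0.247 = -0.02096.

-0.02096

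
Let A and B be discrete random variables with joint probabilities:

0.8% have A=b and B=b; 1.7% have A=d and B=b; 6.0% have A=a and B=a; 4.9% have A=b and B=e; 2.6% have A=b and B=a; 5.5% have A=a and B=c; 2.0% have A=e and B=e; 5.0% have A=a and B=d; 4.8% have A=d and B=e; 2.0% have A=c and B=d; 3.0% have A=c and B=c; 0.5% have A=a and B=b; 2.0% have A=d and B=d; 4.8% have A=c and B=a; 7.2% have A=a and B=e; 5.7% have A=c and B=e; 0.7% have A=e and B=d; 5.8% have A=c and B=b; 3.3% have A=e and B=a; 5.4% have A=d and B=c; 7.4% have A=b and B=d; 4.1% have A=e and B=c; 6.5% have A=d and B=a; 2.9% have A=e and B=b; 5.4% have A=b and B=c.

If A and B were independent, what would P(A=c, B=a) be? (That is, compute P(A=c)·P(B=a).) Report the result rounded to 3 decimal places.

P(A=c) = 0.048 + 0.058 + 0.030 + 0.020 + 0.057 = 0.213.
P(B=a) = 0.060 + 0.026 + 0.048 + 0.065 + 0.033 = 0.232.
Product: 0.213 × 0.232 = 0.049.

0.049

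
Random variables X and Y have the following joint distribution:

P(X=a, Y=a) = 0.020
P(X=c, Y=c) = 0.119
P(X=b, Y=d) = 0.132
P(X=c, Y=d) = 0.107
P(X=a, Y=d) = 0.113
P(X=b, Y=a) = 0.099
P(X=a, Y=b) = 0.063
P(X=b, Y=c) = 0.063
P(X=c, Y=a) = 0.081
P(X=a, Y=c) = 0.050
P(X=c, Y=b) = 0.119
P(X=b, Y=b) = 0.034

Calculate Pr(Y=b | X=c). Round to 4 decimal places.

0.2793

P(X=c) = 0.081 + 0.119 + 0.119 + 0.107 = 0.426.
P(Y=b | X=c) = 0.119/0.426 = 0.2793.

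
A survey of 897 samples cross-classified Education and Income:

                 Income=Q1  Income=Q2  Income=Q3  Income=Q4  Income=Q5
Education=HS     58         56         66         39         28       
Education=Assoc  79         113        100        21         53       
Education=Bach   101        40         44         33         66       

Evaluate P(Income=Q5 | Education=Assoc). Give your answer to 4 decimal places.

0.1448

Total with Education=Assoc: 79 + 113 + 100 + 21 + 53 = 366.
P(Income=Q5 | Education=Assoc) = 53/366 = 0.1448.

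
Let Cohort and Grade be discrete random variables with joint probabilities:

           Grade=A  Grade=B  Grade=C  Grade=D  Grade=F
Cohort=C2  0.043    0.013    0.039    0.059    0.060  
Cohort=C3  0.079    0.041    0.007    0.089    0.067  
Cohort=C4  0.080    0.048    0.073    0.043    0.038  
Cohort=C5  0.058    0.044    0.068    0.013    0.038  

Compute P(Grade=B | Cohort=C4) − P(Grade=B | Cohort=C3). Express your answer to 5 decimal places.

0.02534

P(Cohort=C4) = 0.080 + 0.048 + 0.073 + 0.043 + 0.038 = 0.282; P(Grade=B | Cohort=C4) = 0.048/0.282 = 0.170213.
P(Cohort=C3) = 0.079 + 0.041 + 0.007 + 0.089 + 0.067 = 0.283; P(Grade=B | Cohort=C3) = 0.041/0.283 = 0.144876.
Difference = 0.02534.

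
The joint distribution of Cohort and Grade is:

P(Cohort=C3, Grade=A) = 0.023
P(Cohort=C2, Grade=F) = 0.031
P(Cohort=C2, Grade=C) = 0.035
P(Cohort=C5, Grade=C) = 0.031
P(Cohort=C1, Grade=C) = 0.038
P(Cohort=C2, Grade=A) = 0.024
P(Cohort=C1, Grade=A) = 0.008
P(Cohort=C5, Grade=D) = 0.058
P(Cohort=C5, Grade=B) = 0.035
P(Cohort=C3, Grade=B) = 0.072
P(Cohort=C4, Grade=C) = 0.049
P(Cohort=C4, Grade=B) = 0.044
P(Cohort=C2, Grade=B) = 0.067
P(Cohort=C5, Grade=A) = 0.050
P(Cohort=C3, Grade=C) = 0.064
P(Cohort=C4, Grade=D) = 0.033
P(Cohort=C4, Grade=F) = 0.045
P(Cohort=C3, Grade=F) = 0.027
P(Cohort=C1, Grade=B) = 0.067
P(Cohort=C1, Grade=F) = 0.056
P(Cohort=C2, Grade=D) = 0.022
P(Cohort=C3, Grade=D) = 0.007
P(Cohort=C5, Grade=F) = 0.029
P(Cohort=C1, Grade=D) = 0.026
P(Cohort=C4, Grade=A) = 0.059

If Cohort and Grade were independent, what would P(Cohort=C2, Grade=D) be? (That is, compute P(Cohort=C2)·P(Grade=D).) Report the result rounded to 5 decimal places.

P(Cohort=C2) = 0.024 + 0.067 + 0.035 + 0.022 + 0.031 = 0.179.
P(Grade=D) = 0.026 + 0.022 + 0.007 + 0.033 + 0.058 = 0.146.
Product: 0.179 × 0.146 = 0.02613.

0.02613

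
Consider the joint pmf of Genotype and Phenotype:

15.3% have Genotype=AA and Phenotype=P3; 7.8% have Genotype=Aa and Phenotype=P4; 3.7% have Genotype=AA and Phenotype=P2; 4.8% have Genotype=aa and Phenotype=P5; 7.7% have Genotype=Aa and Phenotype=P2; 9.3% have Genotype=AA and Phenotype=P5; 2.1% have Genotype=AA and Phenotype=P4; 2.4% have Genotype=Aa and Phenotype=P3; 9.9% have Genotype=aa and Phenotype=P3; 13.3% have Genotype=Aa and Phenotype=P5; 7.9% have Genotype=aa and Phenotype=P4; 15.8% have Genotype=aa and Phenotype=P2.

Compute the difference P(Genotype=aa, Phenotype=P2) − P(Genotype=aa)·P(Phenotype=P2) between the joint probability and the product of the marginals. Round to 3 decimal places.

0.054

P(Genotype=aa) = 0.158 + 0.099 + 0.079 + 0.048 = 0.384.
P(Phenotype=P2) = 0.037 + 0.077 + 0.158 = 0.272.
P(Genotype=aa, Phenotype=P2) − P(Genotype=aa)P(Phenotype=P2) = 0.158 − 0.384×0.272 = 0.054.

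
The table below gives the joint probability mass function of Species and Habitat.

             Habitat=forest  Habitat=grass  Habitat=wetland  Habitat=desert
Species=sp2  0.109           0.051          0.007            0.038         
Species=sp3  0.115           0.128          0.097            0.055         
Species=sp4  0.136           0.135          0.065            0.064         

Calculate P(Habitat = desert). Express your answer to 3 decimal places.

0.157

P(Habitat=desert) = 0.038 + 0.055 + 0.064 = 0.157.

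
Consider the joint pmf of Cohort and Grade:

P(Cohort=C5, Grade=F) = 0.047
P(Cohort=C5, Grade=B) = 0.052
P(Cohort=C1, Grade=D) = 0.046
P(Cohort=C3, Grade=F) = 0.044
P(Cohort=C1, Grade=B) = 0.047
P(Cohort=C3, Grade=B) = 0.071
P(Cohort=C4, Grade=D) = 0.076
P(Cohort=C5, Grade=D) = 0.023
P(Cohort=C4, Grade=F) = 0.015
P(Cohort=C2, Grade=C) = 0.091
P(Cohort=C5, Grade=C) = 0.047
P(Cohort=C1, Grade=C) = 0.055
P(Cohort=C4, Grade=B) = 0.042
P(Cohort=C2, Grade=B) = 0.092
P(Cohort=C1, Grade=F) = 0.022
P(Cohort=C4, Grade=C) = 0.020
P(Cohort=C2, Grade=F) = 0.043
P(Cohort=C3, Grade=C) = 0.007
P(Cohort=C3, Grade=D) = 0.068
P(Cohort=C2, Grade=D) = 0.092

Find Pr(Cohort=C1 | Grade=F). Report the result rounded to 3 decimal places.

0.129

P(Grade=F) = 0.022 + 0.043 + 0.044 + 0.015 + 0.047 = 0.171.
P(Cohort=C1 | Grade=F) = 0.022/0.171 = 0.129.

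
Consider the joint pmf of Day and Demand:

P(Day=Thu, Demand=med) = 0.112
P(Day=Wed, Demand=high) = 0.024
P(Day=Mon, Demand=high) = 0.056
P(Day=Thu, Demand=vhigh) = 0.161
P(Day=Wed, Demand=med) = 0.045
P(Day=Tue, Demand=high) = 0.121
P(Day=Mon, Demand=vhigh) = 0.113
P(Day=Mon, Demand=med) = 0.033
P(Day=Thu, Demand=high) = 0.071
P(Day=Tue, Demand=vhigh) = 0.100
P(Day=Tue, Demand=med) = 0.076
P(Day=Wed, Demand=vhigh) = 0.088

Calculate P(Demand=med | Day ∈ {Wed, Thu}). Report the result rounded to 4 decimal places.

0.3134

P(Day=Wed) = 0.045 + 0.024 + 0.088 = 0.157.
P(Day=Thu) = 0.112 + 0.071 + 0.161 = 0.344.
P(Day ∈ {Wed, Thu}) = 0.157 + 0.344 = 0.501; P(Demand=med, Day ∈ {Wed, Thu}) = 0.045 + 0.112 = 0.157.
P(Demand=med | Day ∈ {Wed, Thu}) = 0.157/0.501 = 0.3134.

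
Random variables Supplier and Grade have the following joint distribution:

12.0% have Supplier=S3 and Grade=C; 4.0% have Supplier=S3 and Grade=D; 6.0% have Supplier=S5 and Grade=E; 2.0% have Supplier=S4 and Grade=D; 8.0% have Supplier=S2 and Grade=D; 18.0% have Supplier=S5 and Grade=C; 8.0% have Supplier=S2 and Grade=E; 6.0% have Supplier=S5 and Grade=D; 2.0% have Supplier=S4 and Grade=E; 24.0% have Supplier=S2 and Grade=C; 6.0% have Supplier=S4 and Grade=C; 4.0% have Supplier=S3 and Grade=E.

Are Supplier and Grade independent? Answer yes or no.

Every cell satisfies P(Supplier,Grade) = P(Supplier)·P(Grade). For instance P(Supplier=S4) = 0.100, P(Grade=E) = 0.200, and 0.100×0.200 = 0.020 matches the joint entry. So Supplier and Grade are independent.

yes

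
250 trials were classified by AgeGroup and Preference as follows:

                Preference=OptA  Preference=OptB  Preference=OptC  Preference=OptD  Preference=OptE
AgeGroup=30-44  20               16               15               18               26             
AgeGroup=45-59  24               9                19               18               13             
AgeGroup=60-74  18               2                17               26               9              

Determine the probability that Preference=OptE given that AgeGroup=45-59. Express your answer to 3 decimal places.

Total with AgeGroup=45-59: 24 + 9 + 19 + 18 + 13 = 83.
P(Preference=OptE | AgeGroup=45-59) = 13/83 = 0.157.

0.157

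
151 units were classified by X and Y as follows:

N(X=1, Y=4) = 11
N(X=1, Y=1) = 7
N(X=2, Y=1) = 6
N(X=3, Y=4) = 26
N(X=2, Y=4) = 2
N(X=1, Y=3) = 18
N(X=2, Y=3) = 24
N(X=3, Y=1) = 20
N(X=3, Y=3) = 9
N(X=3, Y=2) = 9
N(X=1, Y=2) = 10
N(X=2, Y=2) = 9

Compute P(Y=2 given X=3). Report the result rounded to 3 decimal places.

Total with X=3: 20 + 9 + 9 + 26 = 64.
P(Y=2 | X=3) = 9/64 = 0.141.

0.141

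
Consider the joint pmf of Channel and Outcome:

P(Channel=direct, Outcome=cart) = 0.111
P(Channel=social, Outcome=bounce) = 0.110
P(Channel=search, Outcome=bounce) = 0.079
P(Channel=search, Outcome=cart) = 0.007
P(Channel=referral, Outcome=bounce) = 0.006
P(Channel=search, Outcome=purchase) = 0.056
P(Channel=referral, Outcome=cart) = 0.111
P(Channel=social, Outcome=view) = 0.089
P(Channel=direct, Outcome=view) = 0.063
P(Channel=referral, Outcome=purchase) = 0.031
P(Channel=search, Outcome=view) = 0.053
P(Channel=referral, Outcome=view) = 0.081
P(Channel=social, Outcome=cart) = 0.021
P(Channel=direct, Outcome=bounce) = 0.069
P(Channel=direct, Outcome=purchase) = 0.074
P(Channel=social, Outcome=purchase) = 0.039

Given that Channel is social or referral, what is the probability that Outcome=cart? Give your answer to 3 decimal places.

P(Channel=social) = 0.110 + 0.089 + 0.021 + 0.039 = 0.259.
P(Channel=referral) = 0.006 + 0.081 + 0.111 + 0.031 = 0.229.
P(Channel ∈ {social, referral}) = 0.259 + 0.229 = 0.488; P(Outcome=cart, Channel ∈ {social, referral}) = 0.021 + 0.111 = 0.132.
P(Outcome=cart | Channel ∈ {social, referral}) = 0.132/0.488 = 0.270.

0.270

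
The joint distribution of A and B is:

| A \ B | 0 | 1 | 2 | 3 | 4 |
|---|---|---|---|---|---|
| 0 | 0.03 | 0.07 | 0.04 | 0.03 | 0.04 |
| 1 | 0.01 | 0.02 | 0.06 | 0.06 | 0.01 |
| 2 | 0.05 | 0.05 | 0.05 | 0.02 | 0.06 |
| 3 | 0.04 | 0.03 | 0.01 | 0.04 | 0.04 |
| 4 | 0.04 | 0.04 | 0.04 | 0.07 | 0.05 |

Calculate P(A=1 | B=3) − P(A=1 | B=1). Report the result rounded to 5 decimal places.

P(B=3) = 0.03 + 0.06 + 0.02 + 0.04 + 0.07 = 0.22; P(A=1 | B=3) = 0.06/0.22 = 0.272727.
P(B=1) = 0.07 + 0.02 + 0.05 + 0.03 + 0.04 = 0.21; P(A=1 | B=1) = 0.02/0.21 = 0.095238.
Difference = 0.17749.

0.17749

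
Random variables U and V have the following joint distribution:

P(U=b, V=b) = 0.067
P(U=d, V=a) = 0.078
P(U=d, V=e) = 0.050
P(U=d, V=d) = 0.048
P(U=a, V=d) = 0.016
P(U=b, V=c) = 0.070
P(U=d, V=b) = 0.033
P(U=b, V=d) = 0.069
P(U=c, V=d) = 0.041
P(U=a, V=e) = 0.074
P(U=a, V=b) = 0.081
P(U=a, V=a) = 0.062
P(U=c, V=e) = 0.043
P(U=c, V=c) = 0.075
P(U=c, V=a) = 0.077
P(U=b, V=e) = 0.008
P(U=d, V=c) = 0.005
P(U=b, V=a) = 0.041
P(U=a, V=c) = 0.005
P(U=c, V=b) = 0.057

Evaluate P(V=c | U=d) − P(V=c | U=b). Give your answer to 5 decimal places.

P(U=d) = 0.078 + 0.033 + 0.005 + 0.048 + 0.050 = 0.214; P(V=c | U=d) = 0.005/0.214 = 0.023364.
P(U=b) = 0.041 + 0.067 + 0.070 + 0.069 + 0.008 = 0.255; P(V=c | U=b) = 0.070/0.255 = 0.274510.
Difference = -0.25115.

-0.25115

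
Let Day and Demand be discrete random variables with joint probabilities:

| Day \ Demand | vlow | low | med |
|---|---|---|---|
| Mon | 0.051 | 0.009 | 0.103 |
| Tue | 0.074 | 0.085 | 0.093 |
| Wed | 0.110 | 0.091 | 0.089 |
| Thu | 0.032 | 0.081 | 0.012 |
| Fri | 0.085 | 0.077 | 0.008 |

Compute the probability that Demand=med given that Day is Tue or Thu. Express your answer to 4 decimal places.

P(Day=Tue) = 0.074 + 0.085 + 0.093 = 0.252.
P(Day=Thu) = 0.032 + 0.081 + 0.012 = 0.125.
P(Day ∈ {Tue, Thu}) = 0.252 + 0.125 = 0.377; P(Demand=med, Day ∈ {Tue, Thu}) = 0.093 + 0.012 = 0.105.
P(Demand=med | Day ∈ {Tue, Thu}) = 0.105/0.377 = 0.2785.

0.2785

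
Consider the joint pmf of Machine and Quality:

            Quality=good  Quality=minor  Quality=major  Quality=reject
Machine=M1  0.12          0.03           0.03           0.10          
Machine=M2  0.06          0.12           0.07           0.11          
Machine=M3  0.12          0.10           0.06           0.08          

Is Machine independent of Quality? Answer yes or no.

no

P(Machine=M2) = 0.36 and P(Quality=good) = 0.30, so their product is 0.1080, but P(Machine=M2, Quality=good) = 0.06. Since these differ, Machine and Quality are not independent.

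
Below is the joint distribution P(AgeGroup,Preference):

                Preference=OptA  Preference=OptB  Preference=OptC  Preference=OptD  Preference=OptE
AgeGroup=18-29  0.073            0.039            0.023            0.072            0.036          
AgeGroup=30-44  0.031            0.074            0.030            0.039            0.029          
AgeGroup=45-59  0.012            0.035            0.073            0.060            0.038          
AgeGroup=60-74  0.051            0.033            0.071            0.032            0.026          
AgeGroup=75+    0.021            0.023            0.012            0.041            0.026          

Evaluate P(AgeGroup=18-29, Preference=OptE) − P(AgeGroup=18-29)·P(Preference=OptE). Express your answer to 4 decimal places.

-0.0017

P(AgeGroup=18-29) = 0.073 + 0.039 + 0.023 + 0.072 + 0.036 = 0.243.
P(Preference=OptE) = 0.036 + 0.029 + 0.038 + 0.026 + 0.026 = 0.155.
P(AgeGroup=18-29, Preference=OptE) − P(AgeGroup=18-29)P(Preference=OptE) = 0.036 − 0.243×0.155 = -0.0017.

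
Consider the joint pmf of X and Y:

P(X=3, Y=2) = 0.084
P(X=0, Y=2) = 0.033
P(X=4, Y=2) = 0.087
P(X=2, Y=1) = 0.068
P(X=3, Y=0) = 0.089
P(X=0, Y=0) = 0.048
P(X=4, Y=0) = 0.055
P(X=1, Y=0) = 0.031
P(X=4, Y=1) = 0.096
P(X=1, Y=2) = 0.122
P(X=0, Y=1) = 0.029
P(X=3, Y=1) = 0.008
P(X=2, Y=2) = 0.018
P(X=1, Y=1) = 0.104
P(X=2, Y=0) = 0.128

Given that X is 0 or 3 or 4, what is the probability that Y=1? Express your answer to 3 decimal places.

0.251

P(X=0) = 0.048 + 0.029 + 0.033 = 0.110.
P(X=3) = 0.089 + 0.008 + 0.084 = 0.181.
P(X=4) = 0.055 + 0.096 + 0.087 = 0.238.
P(X ∈ {0, 3, 4}) = 0.110 + 0.181 + 0.238 = 0.529; P(Y=1, X ∈ {0, 3, 4}) = 0.029 + 0.008 + 0.096 = 0.133.
P(Y=1 | X ∈ {0, 3, 4}) = 0.133/0.529 = 0.251.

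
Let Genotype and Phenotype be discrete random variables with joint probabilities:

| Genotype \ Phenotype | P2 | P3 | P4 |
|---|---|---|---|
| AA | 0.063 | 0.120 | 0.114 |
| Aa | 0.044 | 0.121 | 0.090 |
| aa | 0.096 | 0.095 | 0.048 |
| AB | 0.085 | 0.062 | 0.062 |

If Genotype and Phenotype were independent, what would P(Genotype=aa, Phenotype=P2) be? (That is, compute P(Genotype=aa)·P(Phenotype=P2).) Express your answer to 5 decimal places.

P(Genotype=aa) = 0.096 + 0.095 + 0.048 = 0.239.
P(Phenotype=P2) = 0.063 + 0.044 + 0.096 + 0.085 = 0.288.
Product: 0.239 × 0.288 = 0.06883.

0.06883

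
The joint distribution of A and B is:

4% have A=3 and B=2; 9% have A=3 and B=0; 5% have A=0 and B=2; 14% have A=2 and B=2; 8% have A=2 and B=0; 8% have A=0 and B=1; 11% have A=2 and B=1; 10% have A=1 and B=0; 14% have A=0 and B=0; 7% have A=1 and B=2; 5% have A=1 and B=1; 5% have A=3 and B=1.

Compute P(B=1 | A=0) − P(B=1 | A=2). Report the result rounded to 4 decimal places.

P(A=0) = 0.14 + 0.08 + 0.05 = 0.27; P(B=1 | A=0) = 0.08/0.27 = 0.29630.
P(A=2) = 0.08 + 0.11 + 0.14 = 0.33; P(B=1 | A=2) = 0.11/0.33 = 0.33333.
Difference = -0.0370.

-0.0370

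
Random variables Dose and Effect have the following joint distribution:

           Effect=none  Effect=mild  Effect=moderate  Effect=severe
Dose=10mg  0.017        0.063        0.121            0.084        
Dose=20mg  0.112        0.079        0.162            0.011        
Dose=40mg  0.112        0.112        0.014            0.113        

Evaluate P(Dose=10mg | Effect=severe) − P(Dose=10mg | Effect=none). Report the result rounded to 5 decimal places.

0.33331

P(Effect=severe) = 0.084 + 0.011 + 0.113 = 0.208; P(Dose=10mg | Effect=severe) = 0.084/0.208 = 0.403846.
P(Effect=none) = 0.017 + 0.112 + 0.112 = 0.241; P(Dose=10mg | Effect=none) = 0.017/0.241 = 0.070539.
Difference = 0.33331.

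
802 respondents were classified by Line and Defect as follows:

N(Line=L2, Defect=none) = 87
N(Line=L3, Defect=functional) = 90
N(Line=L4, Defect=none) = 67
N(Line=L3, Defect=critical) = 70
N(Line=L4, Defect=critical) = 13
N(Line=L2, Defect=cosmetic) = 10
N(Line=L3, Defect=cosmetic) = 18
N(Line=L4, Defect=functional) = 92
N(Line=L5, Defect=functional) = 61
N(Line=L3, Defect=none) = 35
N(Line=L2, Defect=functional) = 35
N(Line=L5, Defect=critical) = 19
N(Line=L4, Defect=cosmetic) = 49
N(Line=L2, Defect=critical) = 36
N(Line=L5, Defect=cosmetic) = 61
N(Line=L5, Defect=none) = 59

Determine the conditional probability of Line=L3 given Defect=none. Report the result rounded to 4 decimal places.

0.1411

Total with Defect=none: 87 + 35 + 67 + 59 = 248.
P(Line=L3 | Defect=none) = 35/248 = 0.1411.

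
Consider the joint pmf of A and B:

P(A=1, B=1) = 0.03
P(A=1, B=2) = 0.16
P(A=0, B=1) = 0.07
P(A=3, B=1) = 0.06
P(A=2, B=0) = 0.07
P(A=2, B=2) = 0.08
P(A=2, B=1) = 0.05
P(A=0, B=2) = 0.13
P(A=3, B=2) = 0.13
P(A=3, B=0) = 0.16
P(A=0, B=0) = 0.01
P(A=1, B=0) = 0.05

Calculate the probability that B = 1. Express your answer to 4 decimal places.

0.2100

P(B=1) = 0.07 + 0.03 + 0.05 + 0.06 = 0.21.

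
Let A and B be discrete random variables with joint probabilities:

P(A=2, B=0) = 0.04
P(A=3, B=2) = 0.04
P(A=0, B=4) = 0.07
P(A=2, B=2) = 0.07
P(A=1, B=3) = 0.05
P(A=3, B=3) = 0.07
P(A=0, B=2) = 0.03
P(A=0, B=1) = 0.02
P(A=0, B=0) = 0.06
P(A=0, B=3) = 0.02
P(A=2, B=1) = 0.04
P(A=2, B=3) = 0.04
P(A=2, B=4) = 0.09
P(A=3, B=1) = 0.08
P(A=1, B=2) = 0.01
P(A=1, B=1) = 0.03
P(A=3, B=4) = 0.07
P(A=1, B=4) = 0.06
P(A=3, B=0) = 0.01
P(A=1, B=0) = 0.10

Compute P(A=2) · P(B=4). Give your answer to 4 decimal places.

0.0812

P(A=2) = 0.04 + 0.04 + 0.07 + 0.04 + 0.09 = 0.28.
P(B=4) = 0.07 + 0.06 + 0.09 + 0.07 = 0.29.
Product: 0.28 × 0.29 = 0.0812.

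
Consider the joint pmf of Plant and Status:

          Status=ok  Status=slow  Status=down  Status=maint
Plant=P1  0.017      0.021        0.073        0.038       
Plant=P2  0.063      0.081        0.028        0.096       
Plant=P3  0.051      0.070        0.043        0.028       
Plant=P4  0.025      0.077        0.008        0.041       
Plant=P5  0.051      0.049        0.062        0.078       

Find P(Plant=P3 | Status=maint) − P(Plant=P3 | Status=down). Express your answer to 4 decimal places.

P(Status=maint) = 0.038 + 0.096 + 0.028 + 0.041 + 0.078 = 0.281; P(Plant=P3 | Status=maint) = 0.028/0.281 = 0.09964.
P(Status=down) = 0.073 + 0.028 + 0.043 + 0.008 + 0.062 = 0.214; P(Plant=P3 | Status=down) = 0.043/0.214 = 0.20093.
Difference = -0.1013.

-0.1013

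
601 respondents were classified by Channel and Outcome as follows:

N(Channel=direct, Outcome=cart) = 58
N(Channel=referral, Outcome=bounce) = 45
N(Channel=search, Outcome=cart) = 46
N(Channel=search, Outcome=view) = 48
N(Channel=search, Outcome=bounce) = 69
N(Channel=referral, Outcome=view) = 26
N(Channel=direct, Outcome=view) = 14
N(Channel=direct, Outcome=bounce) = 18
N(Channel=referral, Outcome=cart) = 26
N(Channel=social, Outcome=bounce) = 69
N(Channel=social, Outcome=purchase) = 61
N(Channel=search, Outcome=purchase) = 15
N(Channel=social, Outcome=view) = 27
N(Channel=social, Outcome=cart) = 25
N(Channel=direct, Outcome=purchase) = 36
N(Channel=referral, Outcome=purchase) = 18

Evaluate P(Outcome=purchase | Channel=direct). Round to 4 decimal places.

0.2857

Total with Channel=direct: 18 + 14 + 58 + 36 = 126.
P(Outcome=purchase | Channel=direct) = 36/126 = 0.2857.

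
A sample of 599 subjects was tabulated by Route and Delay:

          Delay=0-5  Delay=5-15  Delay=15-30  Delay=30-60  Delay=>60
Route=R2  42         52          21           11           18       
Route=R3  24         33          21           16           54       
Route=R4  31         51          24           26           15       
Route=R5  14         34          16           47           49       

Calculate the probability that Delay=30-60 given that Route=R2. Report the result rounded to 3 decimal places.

0.076

Total with Route=R2: 42 + 52 + 21 + 11 + 18 = 144.
P(Delay=30-60 | Route=R2) = 11/144 = 0.076.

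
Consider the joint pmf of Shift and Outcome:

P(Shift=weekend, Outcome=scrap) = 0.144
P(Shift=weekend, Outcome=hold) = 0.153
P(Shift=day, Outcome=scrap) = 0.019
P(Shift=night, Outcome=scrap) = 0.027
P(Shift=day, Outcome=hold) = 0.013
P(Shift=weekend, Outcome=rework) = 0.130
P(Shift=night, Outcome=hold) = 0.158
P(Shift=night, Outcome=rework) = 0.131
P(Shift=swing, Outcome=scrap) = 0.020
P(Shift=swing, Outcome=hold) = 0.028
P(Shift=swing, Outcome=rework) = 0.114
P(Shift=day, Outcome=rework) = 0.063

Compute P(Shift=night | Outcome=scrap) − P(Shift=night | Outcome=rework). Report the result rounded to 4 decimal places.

-0.1705

P(Outcome=scrap) = 0.019 + 0.020 + 0.027 + 0.144 = 0.210; P(Shift=night | Outcome=scrap) = 0.027/0.210 = 0.12857.
P(Outcome=rework) = 0.063 + 0.114 + 0.131 + 0.130 = 0.438; P(Shift=night | Outcome=rework) = 0.131/0.438 = 0.29909.
Difference = -0.1705.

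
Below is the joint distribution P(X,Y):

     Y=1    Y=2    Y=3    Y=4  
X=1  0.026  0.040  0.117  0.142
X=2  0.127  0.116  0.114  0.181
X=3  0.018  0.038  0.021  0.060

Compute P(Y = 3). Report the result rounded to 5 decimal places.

P(Y=3) = 0.117 + 0.114 + 0.021 = 0.252.

0.25200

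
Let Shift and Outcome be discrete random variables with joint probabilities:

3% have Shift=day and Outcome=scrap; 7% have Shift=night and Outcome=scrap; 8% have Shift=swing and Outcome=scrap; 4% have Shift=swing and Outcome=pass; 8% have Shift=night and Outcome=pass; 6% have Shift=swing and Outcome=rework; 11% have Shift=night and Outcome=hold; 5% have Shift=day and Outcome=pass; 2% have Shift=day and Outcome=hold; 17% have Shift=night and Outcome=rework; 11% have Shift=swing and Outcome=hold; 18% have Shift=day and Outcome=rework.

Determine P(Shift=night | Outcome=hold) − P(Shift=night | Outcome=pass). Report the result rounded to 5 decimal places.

P(Outcome=hold) = 0.02 + 0.11 + 0.11 = 0.24; P(Shift=night | Outcome=hold) = 0.11/0.24 = 0.458333.
P(Outcome=pass) = 0.05 + 0.04 + 0.08 = 0.17; P(Shift=night | Outcome=pass) = 0.08/0.17 = 0.470588.
Difference = -0.01225.

-0.01225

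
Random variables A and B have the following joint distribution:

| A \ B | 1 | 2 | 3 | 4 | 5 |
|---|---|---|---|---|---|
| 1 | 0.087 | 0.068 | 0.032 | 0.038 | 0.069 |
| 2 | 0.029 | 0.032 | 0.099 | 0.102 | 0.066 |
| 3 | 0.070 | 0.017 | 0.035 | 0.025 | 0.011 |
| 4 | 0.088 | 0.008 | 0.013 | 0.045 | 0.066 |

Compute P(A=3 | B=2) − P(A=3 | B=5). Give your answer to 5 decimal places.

P(B=2) = 0.068 + 0.032 + 0.017 + 0.008 = 0.125; P(A=3 | B=2) = 0.017/0.125 = 0.136000.
P(B=5) = 0.069 + 0.066 + 0.011 + 0.066 = 0.212; P(A=3 | B=5) = 0.011/0.212 = 0.051887.
Difference = 0.08411.

0.08411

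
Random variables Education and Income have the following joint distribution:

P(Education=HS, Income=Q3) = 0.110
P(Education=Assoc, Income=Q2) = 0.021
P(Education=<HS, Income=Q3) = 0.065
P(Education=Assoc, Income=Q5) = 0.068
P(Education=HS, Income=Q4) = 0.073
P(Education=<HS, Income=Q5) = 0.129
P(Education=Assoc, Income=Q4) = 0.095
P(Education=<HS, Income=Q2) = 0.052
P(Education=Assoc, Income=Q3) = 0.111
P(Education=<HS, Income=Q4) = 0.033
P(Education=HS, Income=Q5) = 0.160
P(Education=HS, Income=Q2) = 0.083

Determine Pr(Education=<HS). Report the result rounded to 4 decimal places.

0.2790

P(Education=<HS) = 0.052 + 0.065 + 0.033 + 0.129 = 0.279.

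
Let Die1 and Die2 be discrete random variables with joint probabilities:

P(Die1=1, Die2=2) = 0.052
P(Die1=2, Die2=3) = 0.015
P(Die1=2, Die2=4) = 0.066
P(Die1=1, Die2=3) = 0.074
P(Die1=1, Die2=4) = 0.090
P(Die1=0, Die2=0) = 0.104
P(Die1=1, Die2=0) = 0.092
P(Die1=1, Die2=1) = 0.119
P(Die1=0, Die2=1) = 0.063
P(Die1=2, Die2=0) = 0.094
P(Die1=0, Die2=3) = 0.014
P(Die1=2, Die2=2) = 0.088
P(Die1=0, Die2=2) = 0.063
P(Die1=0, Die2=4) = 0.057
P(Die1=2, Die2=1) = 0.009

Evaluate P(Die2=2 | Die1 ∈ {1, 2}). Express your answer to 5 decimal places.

P(Die1=1) = 0.092 + 0.119 + 0.052 + 0.074 + 0.090 = 0.427.
P(Die1=2) = 0.094 + 0.009 + 0.088 + 0.015 + 0.066 = 0.272.
P(Die1 ∈ {1, 2}) = 0.427 + 0.272 = 0.699; P(Die2=2, Die1 ∈ {1, 2}) = 0.052 + 0.088 = 0.140.
P(Die2=2 | Die1 ∈ {1, 2}) = 0.140/0.699 = 0.20029.

0.20029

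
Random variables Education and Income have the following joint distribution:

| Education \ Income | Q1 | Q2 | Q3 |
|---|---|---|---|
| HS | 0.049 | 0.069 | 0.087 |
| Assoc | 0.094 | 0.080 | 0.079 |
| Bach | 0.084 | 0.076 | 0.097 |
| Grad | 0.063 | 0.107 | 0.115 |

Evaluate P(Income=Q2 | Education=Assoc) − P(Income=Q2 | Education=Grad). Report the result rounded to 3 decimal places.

-0.059

P(Education=Assoc) = 0.094 + 0.080 + 0.079 = 0.253; P(Income=Q2 | Education=Assoc) = 0.080/0.253 = 0.3162.
P(Education=Grad) = 0.063 + 0.107 + 0.115 = 0.285; P(Income=Q2 | Education=Grad) = 0.107/0.285 = 0.3754.
Difference = -0.059.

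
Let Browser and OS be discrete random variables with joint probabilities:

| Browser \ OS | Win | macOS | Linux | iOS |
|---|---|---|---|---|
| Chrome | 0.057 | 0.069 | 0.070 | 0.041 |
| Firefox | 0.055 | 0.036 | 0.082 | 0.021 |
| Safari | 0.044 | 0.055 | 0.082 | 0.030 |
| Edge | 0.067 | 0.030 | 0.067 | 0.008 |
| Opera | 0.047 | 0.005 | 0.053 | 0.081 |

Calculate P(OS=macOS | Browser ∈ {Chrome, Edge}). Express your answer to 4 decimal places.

0.2421

P(Browser=Chrome) = 0.057 + 0.069 + 0.070 + 0.041 = 0.237.
P(Browser=Edge) = 0.067 + 0.030 + 0.067 + 0.008 = 0.172.
P(Browser ∈ {Chrome, Edge}) = 0.237 + 0.172 = 0.409; P(OS=macOS, Browser ∈ {Chrome, Edge}) = 0.069 + 0.030 = 0.099.
P(OS=macOS | Browser ∈ {Chrome, Edge}) = 0.099/0.409 = 0.2421.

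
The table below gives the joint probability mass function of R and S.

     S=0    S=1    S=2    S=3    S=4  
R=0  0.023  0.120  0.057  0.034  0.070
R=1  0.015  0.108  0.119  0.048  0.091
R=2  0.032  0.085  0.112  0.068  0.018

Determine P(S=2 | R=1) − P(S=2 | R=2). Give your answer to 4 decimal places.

-0.0432

P(R=1) = 0.015 + 0.108 + 0.119 + 0.048 + 0.091 = 0.381; P(S=2 | R=1) = 0.119/0.381 = 0.31234.
P(R=2) = 0.032 + 0.085 + 0.112 + 0.068 + 0.018 = 0.315; P(S=2 | R=2) = 0.112/0.315 = 0.35556.
Difference = -0.0432.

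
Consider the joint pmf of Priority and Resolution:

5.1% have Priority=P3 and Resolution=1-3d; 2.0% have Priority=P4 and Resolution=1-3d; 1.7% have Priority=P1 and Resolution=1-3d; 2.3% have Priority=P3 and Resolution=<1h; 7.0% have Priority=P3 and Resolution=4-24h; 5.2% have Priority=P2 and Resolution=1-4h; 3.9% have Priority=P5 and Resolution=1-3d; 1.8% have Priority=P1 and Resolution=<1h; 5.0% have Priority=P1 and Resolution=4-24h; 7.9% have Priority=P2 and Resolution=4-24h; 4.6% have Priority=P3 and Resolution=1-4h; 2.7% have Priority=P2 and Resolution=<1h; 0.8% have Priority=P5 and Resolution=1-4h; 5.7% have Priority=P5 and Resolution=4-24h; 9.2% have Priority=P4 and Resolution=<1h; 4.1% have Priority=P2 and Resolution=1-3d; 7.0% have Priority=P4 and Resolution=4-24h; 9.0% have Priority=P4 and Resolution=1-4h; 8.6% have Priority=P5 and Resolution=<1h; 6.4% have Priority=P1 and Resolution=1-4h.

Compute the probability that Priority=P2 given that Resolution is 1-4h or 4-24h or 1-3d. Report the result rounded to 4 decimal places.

0.2281

P(Resolution=1-4h) = 0.064 + 0.052 + 0.046 + 0.090 + 0.008 = 0.260.
P(Resolution=4-24h) = 0.050 + 0.079 + 0.070 + 0.070 + 0.057 = 0.326.
P(Resolution=1-3d) = 0.017 + 0.041 + 0.051 + 0.020 + 0.039 = 0.168.
P(Resolution ∈ {1-4h, 4-24h, 1-3d}) = 0.260 + 0.326 + 0.168 = 0.754; P(Priority=P2, Resolution ∈ {1-4h, 4-24h, 1-3d}) = 0.052 + 0.079 + 0.041 = 0.172.
P(Priority=P2 | Resolution ∈ {1-4h, 4-24h, 1-3d}) = 0.172/0.754 = 0.2281.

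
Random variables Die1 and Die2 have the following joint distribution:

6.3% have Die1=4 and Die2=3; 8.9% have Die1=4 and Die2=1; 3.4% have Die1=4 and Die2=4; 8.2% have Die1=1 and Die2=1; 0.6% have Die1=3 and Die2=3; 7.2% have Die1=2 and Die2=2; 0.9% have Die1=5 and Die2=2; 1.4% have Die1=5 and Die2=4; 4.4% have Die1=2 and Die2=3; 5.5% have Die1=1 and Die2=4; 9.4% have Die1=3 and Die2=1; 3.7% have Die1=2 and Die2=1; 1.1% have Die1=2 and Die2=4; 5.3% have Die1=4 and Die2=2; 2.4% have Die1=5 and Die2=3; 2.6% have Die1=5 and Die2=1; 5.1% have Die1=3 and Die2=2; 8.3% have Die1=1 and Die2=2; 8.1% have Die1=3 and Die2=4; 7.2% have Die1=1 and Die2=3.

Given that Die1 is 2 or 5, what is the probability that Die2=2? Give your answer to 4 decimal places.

0.3418

P(Die1=2) = 0.037 + 0.072 + 0.044 + 0.011 = 0.164.
P(Die1=5) = 0.026 + 0.009 + 0.024 + 0.014 = 0.073.
P(Die1 ∈ {2, 5}) = 0.164 + 0.073 = 0.237; P(Die2=2, Die1 ∈ {2, 5}) = 0.072 + 0.009 = 0.081.
P(Die2=2 | Die1 ∈ {2, 5}) = 0.081/0.237 = 0.3418.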